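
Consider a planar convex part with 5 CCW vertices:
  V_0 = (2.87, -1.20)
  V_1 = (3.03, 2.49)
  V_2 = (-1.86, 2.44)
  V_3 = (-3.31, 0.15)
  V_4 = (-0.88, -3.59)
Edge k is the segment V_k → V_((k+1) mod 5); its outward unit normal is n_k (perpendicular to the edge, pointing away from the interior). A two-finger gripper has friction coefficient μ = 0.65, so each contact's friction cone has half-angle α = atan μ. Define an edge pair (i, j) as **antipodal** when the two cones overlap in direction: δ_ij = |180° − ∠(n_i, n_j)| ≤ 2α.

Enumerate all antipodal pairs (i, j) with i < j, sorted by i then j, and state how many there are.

α = atan 0.65 = 33.02°;  2α = 66.05°
n_0 = (+0.9991, -0.0433)
n_1 = (-0.0102, +0.9999)
n_2 = (-0.8449, +0.5350)
n_3 = (-0.8385, -0.5448)
n_4 = (+0.5375, -0.8433)
  (0,1): δ = 86.93°  ·
  (0,2): δ = 29.86°  ✓
  (0,3): δ = 35.50°  ✓
  (0,4): δ = 124.99°  ·
  (1,2): δ = 122.93°  ·
  (1,3): δ = 57.57°  ✓
  (1,4): δ = 31.92°  ✓
  (2,3): δ = 114.65°  ·
  (2,4): δ = 25.15°  ✓
  (3,4): δ = 90.50°  ·
antipodal pairs: 5

count = 5; pairs: (0,2), (0,3), (1,3), (1,4), (2,4)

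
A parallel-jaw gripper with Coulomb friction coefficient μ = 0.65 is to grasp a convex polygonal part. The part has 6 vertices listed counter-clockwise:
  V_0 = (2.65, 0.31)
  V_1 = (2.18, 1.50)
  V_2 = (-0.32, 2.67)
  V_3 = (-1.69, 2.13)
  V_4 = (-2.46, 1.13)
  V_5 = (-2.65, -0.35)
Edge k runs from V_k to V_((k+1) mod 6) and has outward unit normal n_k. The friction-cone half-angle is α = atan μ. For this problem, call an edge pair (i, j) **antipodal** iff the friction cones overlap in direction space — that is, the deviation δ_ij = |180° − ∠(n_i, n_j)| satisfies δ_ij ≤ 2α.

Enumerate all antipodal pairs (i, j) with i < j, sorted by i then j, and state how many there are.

count = 5; pairs: (0,3), (0,4), (1,5), (2,5), (3,5)

α = atan 0.65 = 33.02°;  2α = 66.05°
n_0 = (+0.9301, +0.3673)
n_1 = (+0.4239, +0.9057)
n_2 = (-0.3667, +0.9303)
n_3 = (-0.7923, +0.6101)
n_4 = (-0.9919, +0.1273)
n_5 = (+0.1236, -0.9923)
  (0,1): δ = 136.63°  ·
  (0,2): δ = 90.04°  ·
  (0,3): δ = 59.15°  ✓
  (0,4): δ = 28.87°  ✓
  (0,5): δ = 75.55°  ·
  (1,2): δ = 133.41°  ·
  (1,3): δ = 102.52°  ·
  (1,4): δ = 72.24°  ·
  (1,5): δ = 32.18°  ✓
  (2,3): δ = 149.11°  ·
  (2,4): δ = 118.83°  ·
  (2,5): δ = 14.41°  ✓
  (3,4): δ = 149.72°  ·
  (3,5): δ = 45.31°  ✓
  (4,5): δ = 75.59°  ·
antipodal pairs: 5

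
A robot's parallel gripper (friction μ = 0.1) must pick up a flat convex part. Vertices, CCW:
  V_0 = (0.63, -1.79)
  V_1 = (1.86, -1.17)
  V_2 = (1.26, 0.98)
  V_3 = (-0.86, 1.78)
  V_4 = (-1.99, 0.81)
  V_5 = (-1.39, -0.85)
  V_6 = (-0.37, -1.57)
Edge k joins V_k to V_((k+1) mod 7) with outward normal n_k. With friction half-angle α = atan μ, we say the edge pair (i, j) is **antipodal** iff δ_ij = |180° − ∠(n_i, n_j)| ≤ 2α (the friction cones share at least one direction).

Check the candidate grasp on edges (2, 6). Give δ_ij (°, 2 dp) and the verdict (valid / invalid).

δ = 8.27°, valid

α = atan 0.1 = 5.71°;  2α = 11.42°
edge 2: e_2 = (-2.12, +0.80);  n_2 = (+0.3531, +0.9356)
edge 6: e_6 = (+1.00, -0.22);  n_6 = (-0.2149, -0.9766)
∠(n_2, n_6) = 171.73°
δ = |180° − 171.73°| = 8.27°
8.27° ≤ 2α = 11.42°  →  valid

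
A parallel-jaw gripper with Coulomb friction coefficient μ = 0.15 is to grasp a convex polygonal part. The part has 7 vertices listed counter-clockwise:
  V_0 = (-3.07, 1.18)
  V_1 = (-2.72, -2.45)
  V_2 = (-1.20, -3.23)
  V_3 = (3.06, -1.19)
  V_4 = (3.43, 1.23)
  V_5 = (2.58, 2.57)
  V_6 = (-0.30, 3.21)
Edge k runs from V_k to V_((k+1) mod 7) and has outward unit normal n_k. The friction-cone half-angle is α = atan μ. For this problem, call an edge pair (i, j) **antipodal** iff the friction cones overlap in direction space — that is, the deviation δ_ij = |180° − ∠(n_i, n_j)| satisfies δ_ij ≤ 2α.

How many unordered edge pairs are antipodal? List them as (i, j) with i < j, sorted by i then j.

α = atan 0.15 = 8.53°;  2α = 17.06°
n_0 = (-0.9954, -0.0960)
n_1 = (-0.4566, -0.8897)
n_2 = (+0.4319, -0.9019)
n_3 = (+0.9885, -0.1511)
n_4 = (+0.8444, +0.5357)
n_5 = (+0.2169, +0.9762)
n_6 = (-0.5911, +0.8066)
  (0,1): δ = 122.67°  ·
  (0,2): δ = 69.92°  ·
  (0,3): δ = 14.20°  ✓
  (0,4): δ = 26.88°  ·
  (0,5): δ = 71.96°  ·
  (0,6): δ = 120.73°  ·
  (1,2): δ = 127.25°  ·
  (1,3): δ = 71.53°  ·
  (1,4): δ = 30.45°  ·
  (1,5): δ = 14.64°  ✓
  (1,6): δ = 63.40°  ·
  (2,3): δ = 124.28°  ·
  (2,4): δ = 83.20°  ·
  (2,5): δ = 38.12°  ·
  (2,6): δ = 10.65°  ✓
  (3,4): δ = 138.92°  ·
  (3,5): δ = 93.84°  ·
  (3,6): δ = 45.07°  ·
  (4,5): δ = 134.92°  ·
  (4,6): δ = 86.15°  ·
  (5,6): δ = 131.24°  ·
antipodal pairs: 3

count = 3; pairs: (0,3), (1,5), (2,6)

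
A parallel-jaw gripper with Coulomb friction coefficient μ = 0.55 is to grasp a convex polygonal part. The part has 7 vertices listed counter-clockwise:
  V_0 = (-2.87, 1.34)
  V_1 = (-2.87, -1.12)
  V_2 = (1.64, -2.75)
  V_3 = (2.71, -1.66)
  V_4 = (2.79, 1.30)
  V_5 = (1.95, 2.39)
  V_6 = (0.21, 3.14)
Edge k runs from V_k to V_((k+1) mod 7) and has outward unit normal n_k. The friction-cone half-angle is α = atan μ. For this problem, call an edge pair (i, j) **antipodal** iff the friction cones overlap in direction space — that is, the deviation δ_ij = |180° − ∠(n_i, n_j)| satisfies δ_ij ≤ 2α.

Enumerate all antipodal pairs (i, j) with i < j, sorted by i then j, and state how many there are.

count = 7; pairs: (0,2), (0,3), (0,4), (1,4), (1,5), (1,6), (2,6)

α = atan 0.55 = 28.81°;  2α = 57.62°
n_0 = (-1.0000, -0.0000)
n_1 = (-0.3399, -0.9405)
n_2 = (+0.7136, -0.7005)
n_3 = (+0.9996, -0.0270)
n_4 = (+0.7921, +0.6104)
n_5 = (+0.3958, +0.9183)
n_6 = (-0.5046, +0.8634)
  (0,1): δ = 109.87°  ·
  (0,2): δ = 44.47°  ✓
  (0,3): δ = 1.55°  ✓
  (0,4): δ = 37.62°  ✓
  (0,5): δ = 66.68°  ·
  (0,6): δ = 120.30°  ·
  (1,2): δ = 114.60°  ·
  (1,3): δ = 71.68°  ·
  (1,4): δ = 32.51°  ✓
  (1,5): δ = 3.45°  ✓
  (1,6): δ = 50.17°  ✓
  (2,3): δ = 137.08°  ·
  (2,4): δ = 97.91°  ·
  (2,5): δ = 68.85°  ·
  (2,6): δ = 15.23°  ✓
  (3,4): δ = 140.83°  ·
  (3,5): δ = 111.77°  ·
  (3,6): δ = 58.15°  ·
  (4,5): δ = 150.94°  ·
  (4,6): δ = 97.32°  ·
  (5,6): δ = 126.38°  ·
antipodal pairs: 7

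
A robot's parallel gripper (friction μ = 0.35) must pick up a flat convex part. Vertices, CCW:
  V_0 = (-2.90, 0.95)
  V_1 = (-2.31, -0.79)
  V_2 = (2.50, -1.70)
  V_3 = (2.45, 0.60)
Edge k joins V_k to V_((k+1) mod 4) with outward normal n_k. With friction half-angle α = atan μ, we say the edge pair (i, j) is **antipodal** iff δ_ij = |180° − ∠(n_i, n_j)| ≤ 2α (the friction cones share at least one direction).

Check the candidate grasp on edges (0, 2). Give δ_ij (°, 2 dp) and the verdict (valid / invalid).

α = atan 0.35 = 19.29°;  2α = 38.58°
edge 0: e_0 = (+0.59, -1.74);  n_0 = (-0.9470, -0.3211)
edge 2: e_2 = (-0.05, +2.30);  n_2 = (+0.9998, +0.0217)
∠(n_0, n_2) = 162.51°
δ = |180° − 162.51°| = 17.49°
17.49° ≤ 2α = 38.58°  →  valid

δ = 17.49°, valid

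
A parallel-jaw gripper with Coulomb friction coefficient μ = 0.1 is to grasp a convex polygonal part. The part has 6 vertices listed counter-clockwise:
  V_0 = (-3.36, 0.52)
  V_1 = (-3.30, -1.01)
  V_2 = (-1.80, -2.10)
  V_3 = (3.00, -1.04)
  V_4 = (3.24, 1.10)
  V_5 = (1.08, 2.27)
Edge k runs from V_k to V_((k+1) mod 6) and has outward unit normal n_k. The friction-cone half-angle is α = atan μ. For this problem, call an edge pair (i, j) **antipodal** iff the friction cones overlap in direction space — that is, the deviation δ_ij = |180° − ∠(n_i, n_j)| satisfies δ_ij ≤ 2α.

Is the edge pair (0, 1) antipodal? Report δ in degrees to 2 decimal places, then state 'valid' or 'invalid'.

δ = 128.25°, invalid

α = atan 0.1 = 5.71°;  2α = 11.42°
edge 0: e_0 = (+0.06, -1.53);  n_0 = (-0.9992, -0.0392)
edge 1: e_1 = (+1.50, -1.09);  n_1 = (-0.5879, -0.8090)
∠(n_0, n_1) = 51.75°
δ = |180° − 51.75°| = 128.25°
128.25° > 2α = 11.42°  →  invalid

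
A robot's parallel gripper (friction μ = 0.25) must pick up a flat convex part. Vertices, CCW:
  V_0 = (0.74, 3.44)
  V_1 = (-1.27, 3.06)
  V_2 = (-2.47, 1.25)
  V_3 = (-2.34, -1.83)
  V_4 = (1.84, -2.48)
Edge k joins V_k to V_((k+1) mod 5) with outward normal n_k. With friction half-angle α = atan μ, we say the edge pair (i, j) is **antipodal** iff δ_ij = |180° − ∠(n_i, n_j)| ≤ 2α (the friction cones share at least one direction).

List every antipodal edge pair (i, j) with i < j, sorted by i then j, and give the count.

α = atan 0.25 = 14.04°;  2α = 28.07°
n_0 = (-0.1858, +0.9826)
n_1 = (-0.8335, +0.5526)
n_2 = (-0.9991, -0.0422)
n_3 = (-0.1537, -0.9881)
n_4 = (+0.9832, +0.1827)
  (0,1): δ = 134.25°  ·
  (0,2): δ = 98.29°  ·
  (0,3): δ = 19.54°  ✓
  (0,4): δ = 89.82°  ·
  (1,2): δ = 144.04°  ·
  (1,3): δ = 65.30°  ·
  (1,4): δ = 44.07°  ·
  (2,3): δ = 101.26°  ·
  (2,4): δ = 8.11°  ✓
  (3,4): δ = 70.64°  ·
antipodal pairs: 2

count = 2; pairs: (0,3), (2,4)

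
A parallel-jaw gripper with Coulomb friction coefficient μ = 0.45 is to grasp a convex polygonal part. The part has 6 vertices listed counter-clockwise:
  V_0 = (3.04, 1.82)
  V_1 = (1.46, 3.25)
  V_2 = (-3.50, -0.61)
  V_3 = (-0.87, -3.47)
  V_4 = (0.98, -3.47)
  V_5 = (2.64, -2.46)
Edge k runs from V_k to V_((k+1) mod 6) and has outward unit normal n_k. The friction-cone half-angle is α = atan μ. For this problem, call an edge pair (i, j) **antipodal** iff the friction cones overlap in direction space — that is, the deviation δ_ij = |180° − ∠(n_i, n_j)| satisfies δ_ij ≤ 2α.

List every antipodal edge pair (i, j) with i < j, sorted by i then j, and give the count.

α = atan 0.45 = 24.23°;  2α = 48.46°
n_0 = (+0.6710, +0.7414)
n_1 = (-0.6142, +0.7892)
n_2 = (-0.7361, -0.6769)
n_3 = (+0.0000, -1.0000)
n_4 = (+0.5198, -0.8543)
n_5 = (+0.9957, -0.0931)
  (0,1): δ = 99.96°  ·
  (0,2): δ = 5.25°  ✓
  (0,3): δ = 42.15°  ✓
  (0,4): δ = 73.46°  ·
  (0,5): δ = 126.81°  ·
  (1,2): δ = 85.29°  ·
  (1,3): δ = 37.89°  ✓
  (1,4): δ = 6.57°  ✓
  (1,5): δ = 46.77°  ✓
  (2,3): δ = 132.60°  ·
  (2,4): δ = 101.28°  ·
  (2,5): δ = 47.94°  ✓
  (3,4): δ = 148.68°  ·
  (3,5): δ = 95.34°  ·
  (4,5): δ = 126.66°  ·
antipodal pairs: 6

count = 6; pairs: (0,2), (0,3), (1,3), (1,4), (1,5), (2,5)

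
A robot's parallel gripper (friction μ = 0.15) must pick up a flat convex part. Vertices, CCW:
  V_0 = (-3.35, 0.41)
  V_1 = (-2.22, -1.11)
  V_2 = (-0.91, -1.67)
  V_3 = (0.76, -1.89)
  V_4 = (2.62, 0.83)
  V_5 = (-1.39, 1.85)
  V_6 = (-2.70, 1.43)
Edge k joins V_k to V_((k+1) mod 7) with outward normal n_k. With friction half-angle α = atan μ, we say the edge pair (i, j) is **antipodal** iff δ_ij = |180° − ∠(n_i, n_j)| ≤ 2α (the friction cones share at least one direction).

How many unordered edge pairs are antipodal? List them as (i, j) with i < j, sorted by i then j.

count = 3; pairs: (1,4), (2,4), (3,6)

α = atan 0.15 = 8.53°;  2α = 17.06°
n_0 = (-0.8025, -0.5966)
n_1 = (-0.3931, -0.9195)
n_2 = (-0.1306, -0.9914)
n_3 = (+0.8255, -0.5645)
n_4 = (+0.2465, +0.9691)
n_5 = (-0.3053, +0.9523)
n_6 = (-0.8433, +0.5374)
  (0,1): δ = 149.77°  ·
  (0,2): δ = 134.13°  ·
  (0,3): δ = 70.99°  ·
  (0,4): δ = 39.10°  ·
  (0,5): δ = 71.15°  ·
  (0,6): δ = 110.86°  ·
  (1,2): δ = 164.36°  ·
  (1,3): δ = 101.22°  ·
  (1,4): δ = 8.87°  ✓
  (1,5): δ = 40.92°  ·
  (1,6): δ = 80.64°  ·
  (2,3): δ = 116.86°  ·
  (2,4): δ = 6.77°  ✓
  (2,5): δ = 25.28°  ·
  (2,6): δ = 65.00°  ·
  (3,4): δ = 69.91°  ·
  (3,5): δ = 37.86°  ·
  (3,6): δ = 1.86°  ✓
  (4,5): δ = 147.95°  ·
  (4,6): δ = 108.24°  ·
  (5,6): δ = 140.28°  ·
antipodal pairs: 3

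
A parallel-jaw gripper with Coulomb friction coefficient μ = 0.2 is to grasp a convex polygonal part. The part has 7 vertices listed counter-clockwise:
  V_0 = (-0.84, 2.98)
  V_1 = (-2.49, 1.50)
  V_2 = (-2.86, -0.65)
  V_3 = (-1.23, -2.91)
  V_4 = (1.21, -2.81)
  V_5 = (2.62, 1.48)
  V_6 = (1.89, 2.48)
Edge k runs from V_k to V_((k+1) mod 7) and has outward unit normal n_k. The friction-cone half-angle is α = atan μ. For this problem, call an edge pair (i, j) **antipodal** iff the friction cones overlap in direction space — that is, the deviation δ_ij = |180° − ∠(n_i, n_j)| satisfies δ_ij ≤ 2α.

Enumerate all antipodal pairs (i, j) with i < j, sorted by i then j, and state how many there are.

α = atan 0.2 = 11.31°;  2α = 22.62°
n_0 = (-0.6677, +0.7444)
n_1 = (-0.9855, +0.1696)
n_2 = (-0.8111, -0.5850)
n_3 = (+0.0409, -0.9992)
n_4 = (+0.9500, -0.3122)
n_5 = (+0.8077, +0.5896)
n_6 = (+0.1802, +0.9836)
  (0,1): δ = 141.66°  ·
  (0,2): δ = 96.09°  ·
  (0,3): δ = 39.54°  ·
  (0,4): δ = 29.91°  ·
  (0,5): δ = 84.24°  ·
  (0,6): δ = 127.73°  ·
  (1,2): δ = 134.43°  ·
  (1,3): δ = 77.89°  ·
  (1,4): δ = 8.43°  ✓
  (1,5): δ = 45.89°  ·
  (1,6): δ = 89.39°  ·
  (2,3): δ = 123.45°  ·
  (2,4): δ = 53.99°  ·
  (2,5): δ = 0.33°  ✓
  (2,6): δ = 43.82°  ·
  (3,4): δ = 110.54°  ·
  (3,5): δ = 56.22°  ·
  (3,6): δ = 12.73°  ✓
  (4,5): δ = 125.68°  ·
  (4,6): δ = 82.18°  ·
  (5,6): δ = 136.51°  ·
antipodal pairs: 3

count = 3; pairs: (1,4), (2,5), (3,6)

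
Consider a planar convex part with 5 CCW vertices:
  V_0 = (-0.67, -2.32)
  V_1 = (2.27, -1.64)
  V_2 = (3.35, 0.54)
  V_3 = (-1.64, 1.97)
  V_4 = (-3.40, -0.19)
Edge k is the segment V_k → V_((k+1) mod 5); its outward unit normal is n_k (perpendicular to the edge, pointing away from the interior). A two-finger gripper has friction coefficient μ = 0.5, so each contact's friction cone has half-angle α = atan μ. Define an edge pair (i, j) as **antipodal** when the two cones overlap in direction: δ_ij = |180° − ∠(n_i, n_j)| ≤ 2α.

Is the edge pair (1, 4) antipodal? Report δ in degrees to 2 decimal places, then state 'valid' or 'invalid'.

α = atan 0.5 = 26.57°;  2α = 53.13°
edge 1: e_1 = (+1.08, +2.18);  n_1 = (+0.8961, -0.4439)
edge 4: e_4 = (+2.73, -2.13);  n_4 = (-0.6151, -0.7884)
∠(n_1, n_4) = 101.61°
δ = |180° − 101.61°| = 78.39°
78.39° > 2α = 53.13°  →  invalid

δ = 78.39°, invalid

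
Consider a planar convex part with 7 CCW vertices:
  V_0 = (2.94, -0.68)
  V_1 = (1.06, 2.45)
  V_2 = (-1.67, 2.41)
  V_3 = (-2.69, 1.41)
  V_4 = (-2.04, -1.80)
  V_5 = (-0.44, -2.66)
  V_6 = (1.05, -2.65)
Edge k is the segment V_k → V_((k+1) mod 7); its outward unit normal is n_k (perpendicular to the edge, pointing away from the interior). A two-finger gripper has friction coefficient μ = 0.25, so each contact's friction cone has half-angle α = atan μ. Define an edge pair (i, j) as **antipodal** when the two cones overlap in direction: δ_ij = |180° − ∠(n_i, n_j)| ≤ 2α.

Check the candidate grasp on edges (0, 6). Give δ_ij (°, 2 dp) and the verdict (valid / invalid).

δ = 105.20°, invalid

α = atan 0.25 = 14.04°;  2α = 28.07°
edge 0: e_0 = (-1.88, +3.13);  n_0 = (+0.8573, +0.5149)
edge 6: e_6 = (+1.89, +1.97);  n_6 = (+0.7216, -0.6923)
∠(n_0, n_6) = 74.80°
δ = |180° − 74.80°| = 105.20°
105.20° > 2α = 28.07°  →  invalid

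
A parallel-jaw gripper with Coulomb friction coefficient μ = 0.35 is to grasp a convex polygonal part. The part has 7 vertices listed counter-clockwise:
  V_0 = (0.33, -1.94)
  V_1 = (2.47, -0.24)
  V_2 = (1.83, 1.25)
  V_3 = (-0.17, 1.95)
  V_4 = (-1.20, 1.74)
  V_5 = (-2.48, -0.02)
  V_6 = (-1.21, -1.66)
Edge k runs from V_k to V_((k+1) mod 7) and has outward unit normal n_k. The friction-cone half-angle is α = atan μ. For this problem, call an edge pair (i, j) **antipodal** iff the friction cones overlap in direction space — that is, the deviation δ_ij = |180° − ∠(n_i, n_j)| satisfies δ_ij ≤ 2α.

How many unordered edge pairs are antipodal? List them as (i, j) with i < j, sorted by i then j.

α = atan 0.35 = 19.29°;  2α = 38.58°
n_0 = (+0.6220, -0.7830)
n_1 = (+0.9188, +0.3947)
n_2 = (+0.3304, +0.9439)
n_3 = (-0.1998, +0.9798)
n_4 = (-0.8087, +0.5882)
n_5 = (-0.7906, -0.6123)
n_6 = (-0.1789, -0.9839)
  (0,1): δ = 105.22°  ·
  (0,2): δ = 57.75°  ·
  (0,3): δ = 26.94°  ✓
  (0,4): δ = 15.51°  ✓
  (0,5): δ = 89.29°  ·
  (0,6): δ = 131.23°  ·
  (1,2): δ = 132.54°  ·
  (1,3): δ = 101.72°  ·
  (1,4): δ = 59.27°  ·
  (1,5): δ = 14.51°  ✓
  (1,6): δ = 56.45°  ·
  (2,3): δ = 149.19°  ·
  (2,4): δ = 106.74°  ·
  (2,5): δ = 32.96°  ✓
  (2,6): δ = 8.99°  ✓
  (3,4): δ = 137.55°  ·
  (3,5): δ = 63.77°  ·
  (3,6): δ = 21.83°  ✓
  (4,5): δ = 106.22°  ·
  (4,6): δ = 64.28°  ·
  (5,6): δ = 138.06°  ·
antipodal pairs: 6

count = 6; pairs: (0,3), (0,4), (1,5), (2,5), (2,6), (3,6)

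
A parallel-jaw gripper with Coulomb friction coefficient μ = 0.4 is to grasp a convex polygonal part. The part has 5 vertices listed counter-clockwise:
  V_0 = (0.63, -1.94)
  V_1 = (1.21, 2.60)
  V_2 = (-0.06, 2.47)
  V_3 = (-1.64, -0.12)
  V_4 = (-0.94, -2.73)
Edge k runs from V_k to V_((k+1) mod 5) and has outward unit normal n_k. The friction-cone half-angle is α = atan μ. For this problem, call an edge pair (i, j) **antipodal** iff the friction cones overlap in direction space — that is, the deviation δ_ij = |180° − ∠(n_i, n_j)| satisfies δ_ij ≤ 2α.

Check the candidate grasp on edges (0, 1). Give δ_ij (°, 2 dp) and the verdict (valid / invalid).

α = atan 0.4 = 21.80°;  2α = 43.60°
edge 0: e_0 = (+0.58, +4.54);  n_0 = (+0.9919, -0.1267)
edge 1: e_1 = (-1.27, -0.13);  n_1 = (-0.1018, +0.9948)
∠(n_0, n_1) = 103.12°
δ = |180° − 103.12°| = 76.88°
76.88° > 2α = 43.60°  →  invalid

δ = 76.88°, invalid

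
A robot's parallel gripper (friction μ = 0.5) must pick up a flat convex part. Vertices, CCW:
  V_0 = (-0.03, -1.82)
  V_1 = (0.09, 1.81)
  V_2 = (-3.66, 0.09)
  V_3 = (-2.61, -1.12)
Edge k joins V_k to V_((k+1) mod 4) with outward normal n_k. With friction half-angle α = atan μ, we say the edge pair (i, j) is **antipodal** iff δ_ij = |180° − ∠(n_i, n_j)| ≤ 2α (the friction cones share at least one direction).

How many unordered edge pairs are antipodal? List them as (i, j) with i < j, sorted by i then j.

count = 2; pairs: (0,2), (1,3)

α = atan 0.5 = 26.57°;  2α = 53.13°
n_0 = (+0.9995, -0.0330)
n_1 = (-0.4169, +0.9090)
n_2 = (-0.7553, -0.6554)
n_3 = (-0.2619, -0.9651)
  (0,1): δ = 63.47°  ·
  (0,2): δ = 42.84°  ✓
  (0,3): δ = 76.71°  ·
  (1,2): δ = 73.69°  ·
  (1,3): δ = 39.82°  ✓
  (2,3): δ = 146.13°  ·
antipodal pairs: 2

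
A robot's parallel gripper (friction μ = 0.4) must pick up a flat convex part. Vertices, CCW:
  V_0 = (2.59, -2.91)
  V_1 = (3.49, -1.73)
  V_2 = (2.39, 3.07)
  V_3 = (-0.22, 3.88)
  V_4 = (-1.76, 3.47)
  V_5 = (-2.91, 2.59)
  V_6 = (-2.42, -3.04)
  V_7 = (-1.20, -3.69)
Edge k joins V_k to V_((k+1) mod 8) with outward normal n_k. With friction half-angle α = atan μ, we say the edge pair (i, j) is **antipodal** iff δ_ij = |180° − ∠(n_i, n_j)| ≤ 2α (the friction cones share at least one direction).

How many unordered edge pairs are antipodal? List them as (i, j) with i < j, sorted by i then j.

α = atan 0.4 = 21.80°;  2α = 43.60°
n_0 = (+0.7951, -0.6064)
n_1 = (+0.9747, +0.2234)
n_2 = (+0.2964, +0.9551)
n_3 = (-0.2573, +0.9663)
n_4 = (-0.6077, +0.7942)
n_5 = (-0.9962, -0.0867)
n_6 = (-0.4702, -0.8826)
n_7 = (+0.2016, -0.9795)
  (0,1): δ = 129.76°  ·
  (0,2): δ = 69.91°  ·
  (0,3): δ = 37.76°  ✓
  (0,4): δ = 15.24°  ✓
  (0,5): δ = 42.31°  ✓
  (0,6): δ = 99.29°  ·
  (0,7): δ = 138.96°  ·
  (1,2): δ = 120.15°  ·
  (1,3): δ = 88.00°  ·
  (1,4): δ = 65.48°  ·
  (1,5): δ = 7.93°  ✓
  (1,6): δ = 49.04°  ·
  (1,7): δ = 88.72°  ·
  (2,3): δ = 147.85°  ·
  (2,4): δ = 125.33°  ·
  (2,5): δ = 67.78°  ·
  (2,6): δ = 10.81°  ✓
  (2,7): δ = 28.87°  ✓
  (3,4): δ = 157.48°  ·
  (3,5): δ = 99.93°  ·
  (3,6): δ = 42.96°  ✓
  (3,7): δ = 3.28°  ✓
  (4,5): δ = 122.45°  ·
  (4,6): δ = 65.47°  ·
  (4,7): δ = 25.79°  ✓
  (5,6): δ = 123.02°  ·
  (5,7): δ = 83.34°  ·
  (6,7): δ = 140.32°  ·
antipodal pairs: 9

count = 9; pairs: (0,3), (0,4), (0,5), (1,5), (2,6), (2,7), (3,6), (3,7), (4,7)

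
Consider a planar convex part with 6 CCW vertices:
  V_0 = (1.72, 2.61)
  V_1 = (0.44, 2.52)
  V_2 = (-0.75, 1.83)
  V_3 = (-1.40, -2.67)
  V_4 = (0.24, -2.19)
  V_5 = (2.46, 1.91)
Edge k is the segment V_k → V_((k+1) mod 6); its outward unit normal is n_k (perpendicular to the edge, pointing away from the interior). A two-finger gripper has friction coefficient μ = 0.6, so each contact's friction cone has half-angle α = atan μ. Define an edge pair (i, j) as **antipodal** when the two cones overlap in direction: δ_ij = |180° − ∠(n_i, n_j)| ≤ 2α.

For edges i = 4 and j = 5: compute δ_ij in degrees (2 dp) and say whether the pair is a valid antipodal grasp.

δ = 104.97°, invalid

α = atan 0.6 = 30.96°;  2α = 61.93°
edge 4: e_4 = (+2.22, +4.10);  n_4 = (+0.8794, -0.4761)
edge 5: e_5 = (-0.74, +0.70);  n_5 = (+0.6872, +0.7265)
∠(n_4, n_5) = 75.03°
δ = |180° − 75.03°| = 104.97°
104.97° > 2α = 61.93°  →  invalid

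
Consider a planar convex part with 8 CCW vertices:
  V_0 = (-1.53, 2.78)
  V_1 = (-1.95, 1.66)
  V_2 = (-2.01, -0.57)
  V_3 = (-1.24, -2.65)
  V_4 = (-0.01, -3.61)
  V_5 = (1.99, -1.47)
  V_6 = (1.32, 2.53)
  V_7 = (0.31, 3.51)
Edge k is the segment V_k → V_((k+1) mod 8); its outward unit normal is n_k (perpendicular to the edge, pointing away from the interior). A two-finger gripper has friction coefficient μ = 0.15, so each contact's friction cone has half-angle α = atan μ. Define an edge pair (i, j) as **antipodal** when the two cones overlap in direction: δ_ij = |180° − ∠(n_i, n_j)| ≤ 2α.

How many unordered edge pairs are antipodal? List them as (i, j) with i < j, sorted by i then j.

count = 3; pairs: (1,5), (2,5), (3,6)

α = atan 0.15 = 8.53°;  2α = 17.06°
n_0 = (-0.9363, +0.3511)
n_1 = (-0.9996, +0.0269)
n_2 = (-0.9378, -0.3472)
n_3 = (-0.6153, -0.7883)
n_4 = (+0.7306, -0.6828)
n_5 = (+0.9863, +0.1652)
n_6 = (+0.6964, +0.7177)
n_7 = (-0.3688, +0.9295)
  (0,1): δ = 160.99°  ·
  (0,2): δ = 139.13°  ·
  (0,3): δ = 107.42°  ·
  (0,4): δ = 22.51°  ·
  (0,5): δ = 30.06°  ·
  (0,6): δ = 66.42°  ·
  (0,7): δ = 132.20°  ·
  (1,2): δ = 158.14°  ·
  (1,3): δ = 126.43°  ·
  (1,4): δ = 41.52°  ·
  (1,5): δ = 11.05°  ✓
  (1,6): δ = 47.40°  ·
  (1,7): δ = 113.18°  ·
  (2,3): δ = 148.29°  ·
  (2,4): δ = 63.38°  ·
  (2,5): δ = 10.81°  ✓
  (2,6): δ = 25.55°  ·
  (2,7): δ = 91.33°  ·
  (3,4): δ = 95.09°  ·
  (3,5): δ = 42.52°  ·
  (3,6): δ = 6.16°  ✓
  (3,7): δ = 59.61°  ·
  (4,5): δ = 127.43°  ·
  (4,6): δ = 91.07°  ·
  (4,7): δ = 25.30°  ·
  (5,6): δ = 143.65°  ·
  (5,7): δ = 77.87°  ·
  (6,7): δ = 114.22°  ·
antipodal pairs: 3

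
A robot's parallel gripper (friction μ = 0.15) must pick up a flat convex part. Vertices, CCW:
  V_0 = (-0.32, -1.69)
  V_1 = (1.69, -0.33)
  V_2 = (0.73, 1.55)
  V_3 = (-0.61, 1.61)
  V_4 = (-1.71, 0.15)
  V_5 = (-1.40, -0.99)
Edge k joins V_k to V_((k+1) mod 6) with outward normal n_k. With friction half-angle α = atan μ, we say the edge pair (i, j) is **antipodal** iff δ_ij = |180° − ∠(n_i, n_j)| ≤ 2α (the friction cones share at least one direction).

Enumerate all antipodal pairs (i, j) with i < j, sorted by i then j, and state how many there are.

count = 1; pairs: (1,4)

α = atan 0.15 = 8.53°;  2α = 17.06°
n_0 = (+0.5604, -0.8282)
n_1 = (+0.8906, +0.4548)
n_2 = (+0.0447, +0.9990)
n_3 = (-0.7987, +0.6017)
n_4 = (-0.9650, -0.2624)
n_5 = (-0.5439, -0.8392)
  (0,1): δ = 97.03°  ·
  (0,2): δ = 36.65°  ·
  (0,3): δ = 18.92°  ·
  (0,4): δ = 71.13°  ·
  (0,5): δ = 112.97°  ·
  (1,2): δ = 119.61°  ·
  (1,3): δ = 64.05°  ·
  (1,4): δ = 11.84°  ✓
  (1,5): δ = 30.00°  ·
  (2,3): δ = 124.43°  ·
  (2,4): δ = 72.22°  ·
  (2,5): δ = 30.39°  ·
  (3,4): δ = 127.79°  ·
  (3,5): δ = 85.95°  ·
  (4,5): δ = 138.16°  ·
antipodal pairs: 1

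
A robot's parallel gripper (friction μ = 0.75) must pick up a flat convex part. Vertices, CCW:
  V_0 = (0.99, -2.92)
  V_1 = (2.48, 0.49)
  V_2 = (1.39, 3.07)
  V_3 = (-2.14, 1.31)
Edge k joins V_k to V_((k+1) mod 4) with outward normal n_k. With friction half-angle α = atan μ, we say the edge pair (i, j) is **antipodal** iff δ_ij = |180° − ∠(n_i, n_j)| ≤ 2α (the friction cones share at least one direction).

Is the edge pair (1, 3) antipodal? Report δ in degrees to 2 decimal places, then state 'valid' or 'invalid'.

δ = 13.60°, valid

α = atan 0.75 = 36.87°;  2α = 73.74°
edge 1: e_1 = (-1.09, +2.58);  n_1 = (+0.9212, +0.3892)
edge 3: e_3 = (+3.13, -4.23);  n_3 = (-0.8039, -0.5948)
∠(n_1, n_3) = 166.40°
δ = |180° − 166.40°| = 13.60°
13.60° ≤ 2α = 73.74°  →  valid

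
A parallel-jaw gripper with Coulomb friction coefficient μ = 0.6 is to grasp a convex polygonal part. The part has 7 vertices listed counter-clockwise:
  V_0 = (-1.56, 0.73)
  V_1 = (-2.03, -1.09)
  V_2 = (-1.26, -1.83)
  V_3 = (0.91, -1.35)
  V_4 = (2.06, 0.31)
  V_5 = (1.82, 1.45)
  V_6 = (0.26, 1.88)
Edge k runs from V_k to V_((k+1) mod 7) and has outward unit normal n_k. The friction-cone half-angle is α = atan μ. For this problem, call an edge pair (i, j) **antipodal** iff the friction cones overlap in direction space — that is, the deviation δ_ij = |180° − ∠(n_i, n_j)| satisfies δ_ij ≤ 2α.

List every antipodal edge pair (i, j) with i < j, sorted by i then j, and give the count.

count = 7; pairs: (0,3), (0,4), (1,4), (1,5), (2,5), (2,6), (3,6)

α = atan 0.6 = 30.96°;  2α = 61.93°
n_0 = (-0.9682, +0.2500)
n_1 = (-0.6929, -0.7210)
n_2 = (+0.2160, -0.9764)
n_3 = (+0.8220, -0.5695)
n_4 = (+0.9785, +0.2060)
n_5 = (+0.2657, +0.9640)
n_6 = (-0.5342, +0.8454)
  (0,1): δ = 119.38°  ·
  (0,2): δ = 63.05°  ·
  (0,3): δ = 20.23°  ✓
  (0,4): δ = 26.37°  ✓
  (0,5): δ = 89.07°  ·
  (0,6): δ = 136.77°  ·
  (1,2): δ = 123.67°  ·
  (1,3): δ = 80.85°  ·
  (1,4): δ = 34.25°  ✓
  (1,5): δ = 28.45°  ✓
  (1,6): δ = 76.15°  ·
  (2,3): δ = 137.19°  ·
  (2,4): δ = 90.58°  ·
  (2,5): δ = 27.88°  ✓
  (2,6): δ = 19.81°  ✓
  (3,4): δ = 133.40°  ·
  (3,5): δ = 70.70°  ·
  (3,6): δ = 23.00°  ✓
  (4,5): δ = 117.30°  ·
  (4,6): δ = 69.60°  ·
  (5,6): δ = 132.30°  ·
antipodal pairs: 7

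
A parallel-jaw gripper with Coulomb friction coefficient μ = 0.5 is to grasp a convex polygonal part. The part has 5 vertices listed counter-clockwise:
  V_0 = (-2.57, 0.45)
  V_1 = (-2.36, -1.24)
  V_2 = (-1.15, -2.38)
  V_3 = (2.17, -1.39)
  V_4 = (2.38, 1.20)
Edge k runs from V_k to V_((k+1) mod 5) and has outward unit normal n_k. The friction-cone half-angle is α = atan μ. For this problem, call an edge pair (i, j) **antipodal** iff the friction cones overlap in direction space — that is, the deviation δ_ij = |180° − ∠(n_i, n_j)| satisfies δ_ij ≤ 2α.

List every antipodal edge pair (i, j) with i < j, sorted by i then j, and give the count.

count = 4; pairs: (0,3), (1,3), (1,4), (2,4)

α = atan 0.5 = 26.57°;  2α = 53.13°
n_0 = (-0.9924, -0.1233)
n_1 = (-0.6857, -0.7278)
n_2 = (+0.2858, -0.9583)
n_3 = (+0.9967, -0.0808)
n_4 = (-0.1498, +0.9887)
  (0,1): δ = 140.38°  ·
  (0,2): δ = 80.48°  ·
  (0,3): δ = 11.72°  ✓
  (0,4): δ = 91.53°  ·
  (1,2): δ = 120.10°  ·
  (1,3): δ = 51.34°  ✓
  (1,4): δ = 51.91°  ✓
  (2,3): δ = 111.24°  ·
  (2,4): δ = 7.99°  ✓
  (3,4): δ = 76.75°  ·
antipodal pairs: 4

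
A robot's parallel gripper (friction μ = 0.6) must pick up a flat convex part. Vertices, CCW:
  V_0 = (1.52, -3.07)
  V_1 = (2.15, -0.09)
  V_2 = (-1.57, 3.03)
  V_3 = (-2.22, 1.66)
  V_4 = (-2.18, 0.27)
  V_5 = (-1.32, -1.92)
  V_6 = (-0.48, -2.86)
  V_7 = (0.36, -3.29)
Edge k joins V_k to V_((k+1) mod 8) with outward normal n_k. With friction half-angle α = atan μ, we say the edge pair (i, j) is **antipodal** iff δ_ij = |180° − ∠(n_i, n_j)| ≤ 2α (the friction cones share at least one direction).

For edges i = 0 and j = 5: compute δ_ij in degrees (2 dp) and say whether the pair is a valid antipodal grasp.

α = atan 0.6 = 30.96°;  2α = 61.93°
edge 0: e_0 = (+0.63, +2.98);  n_0 = (+0.9784, -0.2068)
edge 5: e_5 = (+0.84, -0.94);  n_5 = (-0.7457, -0.6663)
∠(n_0, n_5) = 126.28°
δ = |180° − 126.28°| = 53.72°
53.72° ≤ 2α = 61.93°  →  valid

δ = 53.72°, valid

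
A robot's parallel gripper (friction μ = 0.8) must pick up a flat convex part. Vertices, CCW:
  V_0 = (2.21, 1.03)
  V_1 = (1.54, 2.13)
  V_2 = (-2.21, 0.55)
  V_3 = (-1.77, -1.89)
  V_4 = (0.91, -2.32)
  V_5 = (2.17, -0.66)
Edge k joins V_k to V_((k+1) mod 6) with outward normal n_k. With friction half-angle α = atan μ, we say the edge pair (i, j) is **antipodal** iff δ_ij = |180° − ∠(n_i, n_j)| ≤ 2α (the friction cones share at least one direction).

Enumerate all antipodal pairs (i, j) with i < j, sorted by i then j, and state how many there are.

count = 7; pairs: (0,2), (0,3), (1,3), (1,4), (1,5), (2,4), (2,5)

α = atan 0.8 = 38.66°;  2α = 77.32°
n_0 = (+0.8540, +0.5202)
n_1 = (-0.3883, +0.9215)
n_2 = (-0.9841, -0.1775)
n_3 = (-0.1584, -0.9874)
n_4 = (+0.7965, -0.6046)
n_5 = (+0.9997, -0.0237)
  (0,1): δ = 98.50°  ·
  (0,2): δ = 21.12°  ✓
  (0,3): δ = 49.54°  ✓
  (0,4): δ = 111.45°  ·
  (0,5): δ = 147.30°  ·
  (1,2): δ = 102.63°  ·
  (1,3): δ = 31.96°  ✓
  (1,4): δ = 29.95°  ✓
  (1,5): δ = 65.80°  ✓
  (2,3): δ = 109.34°  ·
  (2,4): δ = 47.42°  ✓
  (2,5): δ = 11.58°  ✓
  (3,4): δ = 118.08°  ·
  (3,5): δ = 82.24°  ·
  (4,5): δ = 144.16°  ·
antipodal pairs: 7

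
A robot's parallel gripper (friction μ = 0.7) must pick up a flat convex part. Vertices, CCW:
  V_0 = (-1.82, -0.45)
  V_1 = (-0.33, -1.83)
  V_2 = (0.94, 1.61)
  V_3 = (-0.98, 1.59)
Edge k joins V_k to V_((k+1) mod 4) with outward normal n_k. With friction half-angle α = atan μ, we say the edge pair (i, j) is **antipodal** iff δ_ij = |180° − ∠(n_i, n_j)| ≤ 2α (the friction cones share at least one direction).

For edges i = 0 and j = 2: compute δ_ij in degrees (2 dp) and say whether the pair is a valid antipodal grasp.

δ = 43.40°, valid

α = atan 0.7 = 34.99°;  2α = 69.98°
edge 0: e_0 = (+1.49, -1.38);  n_0 = (-0.6795, -0.7337)
edge 2: e_2 = (-1.92, -0.02);  n_2 = (-0.0104, +0.9999)
∠(n_0, n_2) = 136.60°
δ = |180° − 136.60°| = 43.40°
43.40° ≤ 2α = 69.98°  →  valid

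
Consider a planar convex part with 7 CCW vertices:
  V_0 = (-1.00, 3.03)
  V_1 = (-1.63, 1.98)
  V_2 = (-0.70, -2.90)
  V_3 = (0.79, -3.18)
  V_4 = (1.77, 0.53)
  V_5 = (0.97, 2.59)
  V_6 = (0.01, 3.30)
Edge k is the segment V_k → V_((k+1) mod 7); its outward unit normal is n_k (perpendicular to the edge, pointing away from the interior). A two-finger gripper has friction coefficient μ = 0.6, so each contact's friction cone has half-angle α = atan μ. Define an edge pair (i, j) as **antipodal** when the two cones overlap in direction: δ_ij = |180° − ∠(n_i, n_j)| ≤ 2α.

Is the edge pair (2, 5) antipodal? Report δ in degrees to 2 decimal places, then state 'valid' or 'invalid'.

α = atan 0.6 = 30.96°;  2α = 61.93°
edge 2: e_2 = (+1.49, -0.28);  n_2 = (-0.1847, -0.9828)
edge 5: e_5 = (-0.96, +0.71);  n_5 = (+0.5946, +0.8040)
∠(n_2, n_5) = 154.16°
δ = |180° − 154.16°| = 25.84°
25.84° ≤ 2α = 61.93°  →  valid

δ = 25.84°, valid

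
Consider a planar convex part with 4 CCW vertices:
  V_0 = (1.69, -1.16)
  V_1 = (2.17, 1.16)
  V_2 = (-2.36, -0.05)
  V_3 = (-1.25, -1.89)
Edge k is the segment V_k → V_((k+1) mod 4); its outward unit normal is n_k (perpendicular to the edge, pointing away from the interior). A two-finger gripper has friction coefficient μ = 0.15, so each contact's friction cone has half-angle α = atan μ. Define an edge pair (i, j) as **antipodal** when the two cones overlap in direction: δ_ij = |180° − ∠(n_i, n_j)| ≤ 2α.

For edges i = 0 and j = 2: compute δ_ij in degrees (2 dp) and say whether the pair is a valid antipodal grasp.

δ = 42.79°, invalid

α = atan 0.15 = 8.53°;  2α = 17.06°
edge 0: e_0 = (+0.48, +2.32);  n_0 = (+0.9793, -0.2026)
edge 2: e_2 = (+1.11, -1.84);  n_2 = (-0.8563, -0.5165)
∠(n_0, n_2) = 137.21°
δ = |180° − 137.21°| = 42.79°
42.79° > 2α = 17.06°  →  invalid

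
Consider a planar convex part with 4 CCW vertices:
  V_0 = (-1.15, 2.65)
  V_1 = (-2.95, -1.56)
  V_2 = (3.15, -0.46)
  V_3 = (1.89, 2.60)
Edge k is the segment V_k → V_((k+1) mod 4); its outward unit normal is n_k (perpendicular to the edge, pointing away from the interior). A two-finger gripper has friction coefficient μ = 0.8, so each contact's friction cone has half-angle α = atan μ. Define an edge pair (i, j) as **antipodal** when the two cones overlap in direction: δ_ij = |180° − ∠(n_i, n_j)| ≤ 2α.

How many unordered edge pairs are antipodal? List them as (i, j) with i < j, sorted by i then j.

count = 3; pairs: (0,1), (0,2), (1,3)

α = atan 0.8 = 38.66°;  2α = 77.32°
n_0 = (-0.9195, +0.3931)
n_1 = (+0.1775, -0.9841)
n_2 = (+0.9247, +0.3807)
n_3 = (+0.0164, +0.9999)
  (0,1): δ = 56.63°  ✓
  (0,2): δ = 45.53°  ✓
  (0,3): δ = 112.21°  ·
  (1,2): δ = 77.84°  ·
  (1,3): δ = 11.16°  ✓
  (2,3): δ = 113.32°  ·
antipodal pairs: 3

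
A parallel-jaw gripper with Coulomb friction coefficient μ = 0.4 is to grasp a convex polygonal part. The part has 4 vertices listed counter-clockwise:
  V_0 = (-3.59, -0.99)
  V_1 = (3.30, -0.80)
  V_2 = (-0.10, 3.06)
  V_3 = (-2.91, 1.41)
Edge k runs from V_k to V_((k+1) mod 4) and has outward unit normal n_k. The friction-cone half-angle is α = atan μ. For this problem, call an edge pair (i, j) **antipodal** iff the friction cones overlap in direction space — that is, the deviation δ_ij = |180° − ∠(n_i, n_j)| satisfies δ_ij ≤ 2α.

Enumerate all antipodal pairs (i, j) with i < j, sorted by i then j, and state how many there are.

α = atan 0.4 = 21.80°;  2α = 43.60°
n_0 = (+0.0276, -0.9996)
n_1 = (+0.7504, +0.6610)
n_2 = (-0.5063, +0.8623)
n_3 = (-0.9621, +0.2726)
  (0,1): δ = 50.21°  ·
  (0,2): δ = 28.84°  ✓
  (0,3): δ = 72.60°  ·
  (1,2): δ = 100.95°  ·
  (1,3): δ = 57.19°  ·
  (2,3): δ = 136.24°  ·
antipodal pairs: 1

count = 1; pairs: (0,2)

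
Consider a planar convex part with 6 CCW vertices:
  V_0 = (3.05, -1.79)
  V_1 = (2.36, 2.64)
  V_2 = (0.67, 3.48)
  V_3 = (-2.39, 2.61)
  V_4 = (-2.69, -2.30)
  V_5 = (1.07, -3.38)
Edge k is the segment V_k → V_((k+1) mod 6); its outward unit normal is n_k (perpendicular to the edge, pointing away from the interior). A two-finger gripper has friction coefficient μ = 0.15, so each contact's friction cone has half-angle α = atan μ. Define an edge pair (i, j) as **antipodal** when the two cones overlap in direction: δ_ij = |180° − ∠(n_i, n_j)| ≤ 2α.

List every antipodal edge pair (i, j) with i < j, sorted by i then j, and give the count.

count = 2; pairs: (0,3), (1,4)

α = atan 0.15 = 8.53°;  2α = 17.06°
n_0 = (+0.9881, +0.1539)
n_1 = (+0.4451, +0.8955)
n_2 = (-0.2735, +0.9619)
n_3 = (-0.9981, +0.0610)
n_4 = (-0.2761, -0.9611)
n_5 = (+0.6261, -0.7797)
  (0,1): δ = 125.28°  ·
  (0,2): δ = 82.98°  ·
  (0,3): δ = 12.35°  ✓
  (0,4): δ = 65.12°  ·
  (0,5): δ = 119.91°  ·
  (1,2): δ = 137.70°  ·
  (1,3): δ = 67.07°  ·
  (1,4): δ = 10.40°  ✓
  (1,5): δ = 65.19°  ·
  (2,3): δ = 109.37°  ·
  (2,4): δ = 31.90°  ·
  (2,5): δ = 22.89°  ·
  (3,4): δ = 102.53°  ·
  (3,5): δ = 47.74°  ·
  (4,5): δ = 125.21°  ·
antipodal pairs: 2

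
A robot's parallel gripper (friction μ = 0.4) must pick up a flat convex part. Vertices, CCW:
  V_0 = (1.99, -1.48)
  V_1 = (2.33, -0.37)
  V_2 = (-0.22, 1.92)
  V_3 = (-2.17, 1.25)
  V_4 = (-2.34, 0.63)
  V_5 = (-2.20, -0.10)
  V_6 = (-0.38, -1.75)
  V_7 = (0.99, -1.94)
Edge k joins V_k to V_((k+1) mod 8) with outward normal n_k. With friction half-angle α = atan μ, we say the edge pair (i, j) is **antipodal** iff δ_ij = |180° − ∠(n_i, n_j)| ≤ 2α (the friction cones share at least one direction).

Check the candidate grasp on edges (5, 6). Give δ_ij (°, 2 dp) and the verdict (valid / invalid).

δ = 145.70°, invalid

α = atan 0.4 = 21.80°;  2α = 43.60°
edge 5: e_5 = (+1.82, -1.65);  n_5 = (-0.6717, -0.7409)
edge 6: e_6 = (+1.37, -0.19);  n_6 = (-0.1374, -0.9905)
∠(n_5, n_6) = 34.30°
δ = |180° − 34.30°| = 145.70°
145.70° > 2α = 43.60°  →  invalid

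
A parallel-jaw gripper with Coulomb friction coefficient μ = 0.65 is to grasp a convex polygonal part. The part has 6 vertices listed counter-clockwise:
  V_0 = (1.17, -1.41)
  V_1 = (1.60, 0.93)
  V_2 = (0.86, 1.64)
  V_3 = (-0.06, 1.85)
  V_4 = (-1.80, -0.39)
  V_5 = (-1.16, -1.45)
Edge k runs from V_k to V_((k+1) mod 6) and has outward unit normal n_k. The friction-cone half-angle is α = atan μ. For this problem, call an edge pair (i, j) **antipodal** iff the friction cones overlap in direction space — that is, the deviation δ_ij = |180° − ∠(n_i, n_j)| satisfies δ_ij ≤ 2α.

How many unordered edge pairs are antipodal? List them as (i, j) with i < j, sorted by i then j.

count = 7; pairs: (0,3), (0,4), (1,4), (1,5), (2,4), (2,5), (3,5)

α = atan 0.65 = 33.02°;  2α = 66.05°
n_0 = (+0.9835, -0.1807)
n_1 = (+0.6923, +0.7216)
n_2 = (+0.2225, +0.9749)
n_3 = (-0.7897, +0.6135)
n_4 = (-0.8561, -0.5169)
n_5 = (+0.0172, -0.9999)
  (0,1): δ = 123.40°  ·
  (0,2): δ = 92.45°  ·
  (0,3): δ = 27.43°  ✓
  (0,4): δ = 41.54°  ✓
  (0,5): δ = 101.40°  ·
  (1,2): δ = 149.04°  ·
  (1,3): δ = 84.02°  ·
  (1,4): δ = 15.06°  ✓
  (1,5): δ = 44.80°  ✓
  (2,3): δ = 114.98°  ·
  (2,4): δ = 46.02°  ✓
  (2,5): δ = 13.84°  ✓
  (3,4): δ = 111.04°  ·
  (3,5): δ = 51.18°  ✓
  (4,5): δ = 120.14°  ·
antipodal pairs: 7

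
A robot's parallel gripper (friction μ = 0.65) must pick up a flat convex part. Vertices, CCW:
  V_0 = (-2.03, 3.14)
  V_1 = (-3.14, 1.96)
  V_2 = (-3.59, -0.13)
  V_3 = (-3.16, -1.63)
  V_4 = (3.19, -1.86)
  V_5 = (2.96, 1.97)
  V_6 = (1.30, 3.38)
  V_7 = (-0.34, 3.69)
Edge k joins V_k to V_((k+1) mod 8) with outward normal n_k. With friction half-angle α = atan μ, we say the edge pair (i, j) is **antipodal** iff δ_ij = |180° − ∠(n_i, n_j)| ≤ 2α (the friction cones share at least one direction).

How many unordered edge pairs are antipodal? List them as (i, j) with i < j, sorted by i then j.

count = 10; pairs: (0,3), (0,4), (1,4), (1,5), (2,4), (2,5), (2,6), (3,5), (3,6), (3,7)

α = atan 0.65 = 33.02°;  2α = 66.05°
n_0 = (-0.7284, +0.6852)
n_1 = (-0.9776, +0.2105)
n_2 = (-0.9613, -0.2756)
n_3 = (-0.0362, -0.9993)
n_4 = (+0.9982, +0.0599)
n_5 = (+0.6474, +0.7622)
n_6 = (+0.1857, +0.9826)
n_7 = (-0.3095, +0.9509)
  (0,1): δ = 148.90°  ·
  (0,2): δ = 120.76°  ·
  (0,3): δ = 48.83°  ✓
  (0,4): δ = 46.69°  ✓
  (0,5): δ = 92.90°  ·
  (0,6): δ = 122.55°  ·
  (0,7): δ = 151.28°  ·
  (1,2): δ = 151.85°  ·
  (1,3): δ = 79.92°  ·
  (1,4): δ = 15.59°  ✓
  (1,5): δ = 61.81°  ✓
  (1,6): δ = 91.45°  ·
  (1,7): δ = 120.18°  ·
  (2,3): δ = 108.07°  ·
  (2,4): δ = 12.56°  ✓
  (2,5): δ = 33.66°  ✓
  (2,6): δ = 63.30°  ✓
  (2,7): δ = 92.03°  ·
  (3,4): δ = 84.49°  ·
  (3,5): δ = 38.27°  ✓
  (3,6): δ = 8.63°  ✓
  (3,7): δ = 20.10°  ✓
  (4,5): δ = 133.78°  ·
  (4,6): δ = 104.14°  ·
  (4,7): δ = 75.41°  ·
  (5,6): δ = 150.36°  ·
  (5,7): δ = 121.63°  ·
  (6,7): δ = 151.27°  ·
antipodal pairs: 10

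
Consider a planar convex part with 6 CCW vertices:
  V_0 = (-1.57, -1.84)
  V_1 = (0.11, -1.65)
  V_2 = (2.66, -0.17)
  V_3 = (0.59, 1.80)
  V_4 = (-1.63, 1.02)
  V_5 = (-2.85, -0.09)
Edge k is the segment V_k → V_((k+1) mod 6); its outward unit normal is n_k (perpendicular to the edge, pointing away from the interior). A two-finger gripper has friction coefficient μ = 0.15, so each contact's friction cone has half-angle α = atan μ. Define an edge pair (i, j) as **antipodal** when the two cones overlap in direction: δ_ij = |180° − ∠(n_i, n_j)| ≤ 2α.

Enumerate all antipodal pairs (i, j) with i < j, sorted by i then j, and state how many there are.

α = atan 0.15 = 8.53°;  2α = 17.06°
n_0 = (+0.1124, -0.9937)
n_1 = (+0.5020, -0.8649)
n_2 = (+0.6894, +0.7244)
n_3 = (-0.3315, +0.9435)
n_4 = (-0.6730, +0.7397)
n_5 = (-0.8071, -0.5904)
  (0,1): δ = 156.32°  ·
  (0,2): δ = 50.03°  ·
  (0,3): δ = 12.91°  ✓
  (0,4): δ = 35.84°  ·
  (0,5): δ = 119.73°  ·
  (1,2): δ = 73.71°  ·
  (1,3): δ = 10.77°  ✓
  (1,4): δ = 12.17°  ✓
  (1,5): δ = 96.05°  ·
  (2,3): δ = 117.06°  ·
  (2,4): δ = 94.12°  ·
  (2,5): δ = 10.24°  ✓
  (3,4): δ = 157.06°  ·
  (3,5): δ = 73.18°  ·
  (4,5): δ = 96.11°  ·
antipodal pairs: 4

count = 4; pairs: (0,3), (1,3), (1,4), (2,5)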